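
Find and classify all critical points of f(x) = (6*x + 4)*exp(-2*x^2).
f'(x) = 2*(-4*x*(3*x + 2) + 3)*exp(-2*x^2)

Solve f'(x) = 0:
  f'(x) = (-24*x^2 - 16*x + 6)·exp(-2*x^2) and exp(-2*x^2) > 0 for every x, so f'(x) = 0 ⇔ -24*x^2 - 16*x + 6 = 0.
  Factor: -24*x^2 - 16*x + 6 = -2*(12*x^2 + 8*x - 3); 12*x^2 + 8*x - 3 = 0 has no rational roots; quadratic formula: x = (-8 ± √208)/24.
  ⇒ x = -sqrt(13)/6 - 1/3 ≈ -0.9343, -1/3 + sqrt(13)/6 ≈ 0.2676

f''(x) = 8*(4*x^2*(3*x + 2) - 9*x - 2)*exp(-2*x^2)
Second-derivative test at each critical point:
  f''(-0.9343) = 5.0341 > 0 → local minimum
  f''(0.2676) = -24.9957 < 0 → local maximum

Critical points: x = -sqrt(13)/6 - 1/3 ≈ -0.9343 (local minimum); x = -1/3 + sqrt(13)/6 ≈ 0.2676 (local maximum)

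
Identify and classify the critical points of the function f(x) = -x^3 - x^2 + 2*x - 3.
f'(x) = -3*x^2 - 2*x + 2

Solve f'(x) = 0:
  3*x^2 + 2*x - 2 = 0 has no rational roots; quadratic formula: x = (-2 ± √28)/6.
  ⇒ x = -sqrt(7)/3 - 1/3 ≈ -1.2153, -1/3 + sqrt(7)/3 ≈ 0.5486

f''(x) = -6*x - 2
Second-derivative test at each critical point:
  f''(-1.2153) = 5.2915 > 0 → local minimum
  f''(0.5486) = -5.2915 < 0 → local maximum

Critical points: x = -sqrt(7)/3 - 1/3 ≈ -1.2153 (local minimum); x = -1/3 + sqrt(7)/3 ≈ 0.5486 (local maximum)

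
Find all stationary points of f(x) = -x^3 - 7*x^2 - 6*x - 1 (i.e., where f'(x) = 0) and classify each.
f'(x) = -3*x^2 - 14*x - 6

Solve f'(x) = 0:
  3*x^2 + 14*x + 6 = 0 has no rational roots; quadratic formula: x = (-14 ± √124)/6.
  ⇒ x = -7/3 - sqrt(31)/3 ≈ -4.1893, -7/3 + sqrt(31)/3 ≈ -0.4774

f''(x) = -6*x - 14
Second-derivative test at each critical point:
  f''(-4.1893) = 11.1355 > 0 → local minimum
  f''(-0.4774) = -11.1355 < 0 → local maximum

Critical points: x = -7/3 - sqrt(31)/3 ≈ -4.1893 (local minimum); x = -7/3 + sqrt(31)/3 ≈ -0.4774 (local maximum)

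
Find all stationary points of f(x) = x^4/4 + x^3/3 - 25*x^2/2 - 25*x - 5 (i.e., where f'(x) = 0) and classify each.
f'(x) = x^3 + x^2 - 25*x - 25

Solve f'(x) = 0:
  Factor: x^3 + x^2 - 25*x - 25 = (x - 5)*(x + 1)*(x + 5) = 0.
  ⇒ x = -5, -1, 5

f''(x) = 3*x^2 + 2*x - 25
Second-derivative test at each critical point:
  f''(-5) = 40 > 0 → local minimum
  f''(-1) = -24 < 0 → local maximum
  f''(5) = 60 > 0 → local minimum

Critical points: x = -5 (local minimum); x = -1 (local maximum); x = 5 (local minimum)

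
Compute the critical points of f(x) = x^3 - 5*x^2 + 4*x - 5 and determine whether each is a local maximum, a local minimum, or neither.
f'(x) = 3*x^2 - 10*x + 4

Solve f'(x) = 0:
  3*x^2 - 10*x + 4 = 0 has no rational roots; quadratic formula: x = (10 ± √52)/6.
  ⇒ x = 5/3 - sqrt(13)/3 ≈ 0.4648, sqrt(13)/3 + 5/3 ≈ 2.8685

f''(x) = 6*x - 10
Second-derivative test at each critical point:
  f''(0.4648) = -7.2111 < 0 → local maximum
  f''(2.8685) = 7.2111 > 0 → local minimum

Critical points: x = 5/3 - sqrt(13)/3 ≈ 0.4648 (local maximum); x = sqrt(13)/3 + 5/3 ≈ 2.8685 (local minimum)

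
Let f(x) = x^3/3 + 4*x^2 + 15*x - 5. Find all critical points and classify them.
f'(x) = x^2 + 8*x + 15

Solve f'(x) = 0:
  Factor: x^2 + 8*x + 15 = (x + 3)*(x + 5) = 0.
  ⇒ x = -5, -3

f''(x) = 2*x + 8
Second-derivative test at each critical point:
  f''(-5) = -2 < 0 → local maximum
  f''(-3) = 2 > 0 → local minimum

Critical points: x = -5 (local maximum); x = -3 (local minimum)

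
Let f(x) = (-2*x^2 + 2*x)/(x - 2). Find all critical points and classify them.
f'(x) = 2*(-x^2 + 4*x - 2)/(x^2 - 4*x + 4)

Solve f'(x) = 0:
  f'(x) = -2*(x^2 - 4*x + 2)/(x - 2)^2; the denominator is positive wherever f is defined, so f'(x) = 0 ⇔ -2*x^2 + 8*x - 4 = 0.
  Factor: -2*x^2 + 8*x - 4 = -2*(x^2 - 4*x + 2); x^2 - 4*x + 2 = 0 has no rational roots; quadratic formula: x = (4 ± √8)/2.
  ⇒ x = 2 - sqrt(2) ≈ 0.5858, sqrt(2) + 2 ≈ 3.4142

f''(x) = -8/(x^3 - 6*x^2 + 12*x - 8)
Second-derivative test at each critical point:
  f''(0.5858) = 2.8284 > 0 → local minimum
  f''(3.4142) = -2.8284 < 0 → local maximum

Critical points: x = 2 - sqrt(2) ≈ 0.5858 (local minimum); x = sqrt(2) + 2 ≈ 3.4142 (local maximum)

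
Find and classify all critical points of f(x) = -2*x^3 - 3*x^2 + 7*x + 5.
f'(x) = -6*x^2 - 6*x + 7

Solve f'(x) = 0:
  6*x^2 + 6*x - 7 = 0 has no rational roots; quadratic formula: x = (-6 ± √204)/12.
  ⇒ x = -sqrt(51)/6 - 1/2 ≈ -1.6902, -1/2 + sqrt(51)/6 ≈ 0.6902

f''(x) = -12*x - 6
Second-derivative test at each critical point:
  f''(-1.6902) = 14.2829 > 0 → local minimum
  f''(0.6902) = -14.2829 < 0 → local maximum

Critical points: x = -sqrt(51)/6 - 1/2 ≈ -1.6902 (local minimum); x = -1/2 + sqrt(51)/6 ≈ 0.6902 (local maximum)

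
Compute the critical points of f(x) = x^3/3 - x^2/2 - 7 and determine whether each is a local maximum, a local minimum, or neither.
f'(x) = x*(x - 1)

Solve f'(x) = 0:
  Factor: x^2 - x = x*(x - 1) = 0.
  ⇒ x = 0, 1

f''(x) = 2*x - 1
Second-derivative test at each critical point:
  f''(0) = -1 < 0 → local maximum
  f''(1) = 1 > 0 → local minimum

Critical points: x = 0 (local maximum); x = 1 (local minimum)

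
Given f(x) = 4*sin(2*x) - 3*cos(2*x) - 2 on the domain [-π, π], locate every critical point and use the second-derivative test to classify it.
f'(x) = 6*sin(2*x) + 8*cos(2*x)

Solve f'(x) = 0 on [-π, π]:
  f'(x) = 0 ⇔ 4*cos(2*x) = -3*sin(2*x) ⇔ tan(2*x) = -4/3, i.e. 2*x = arctan(-4/3) + nπ; keep the solutions lying in [-π, π].
  ⇒ x = -pi/2 - atan(4/3)/2 ≈ -2.0344, -atan(4/3)/2 ≈ -0.4636, -atan(4/3)/2 + pi/2 ≈ 1.1071, pi - atan(4/3)/2 ≈ 2.6779

f''(x) = -16*sin(2*x) + 12*cos(2*x)
Second-derivative test at each critical point:
  f''(-2.0344) = -20 < 0 → local maximum
  f''(-0.4636) = 20 > 0 → local minimum
  f''(1.1071) = -20 < 0 → local maximum
  f''(2.6779) = 20 > 0 → local minimum

Critical points: x = -pi/2 - atan(4/3)/2 ≈ -2.0344 (local maximum); x = -atan(4/3)/2 ≈ -0.4636 (local minimum); x = -atan(4/3)/2 + pi/2 ≈ 1.1071 (local maximum); x = pi - atan(4/3)/2 ≈ 2.6779 (local minimum)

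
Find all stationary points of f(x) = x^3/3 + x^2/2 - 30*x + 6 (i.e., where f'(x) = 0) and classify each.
f'(x) = x^2 + x - 30

Solve f'(x) = 0:
  Factor: x^2 + x - 30 = (x - 5)*(x + 6) = 0.
  ⇒ x = -6, 5

f''(x) = 2*x + 1
Second-derivative test at each critical point:
  f''(-6) = -11 < 0 → local maximum
  f''(5) = 11 > 0 → local minimum

Critical points: x = -6 (local maximum); x = 5 (local minimum)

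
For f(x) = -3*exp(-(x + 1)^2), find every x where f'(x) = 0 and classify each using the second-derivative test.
f'(x) = 6*(x + 1)*exp(-(x + 1)^2)

Solve f'(x) = 0:
  f'(x) = (6*x + 6)·exp(-(x + 1)^2) and exp(-(x + 1)^2) > 0 for every x, so f'(x) = 0 ⇔ 6*x + 6 = 0.
  Factor: 6*x + 6 = 6*(x + 1) = 0.
  ⇒ x = -1

f''(x) = 6*(1 - 2*(x + 1)^2)*exp(-(x + 1)^2)
Second-derivative test at each critical point:
  f''(-1) = 6 > 0 → local minimum

Critical points: x = -1 (local minimum)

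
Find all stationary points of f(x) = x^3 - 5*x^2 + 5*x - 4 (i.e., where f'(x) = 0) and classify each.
f'(x) = 3*x^2 - 10*x + 5

Solve f'(x) = 0:
  3*x^2 - 10*x + 5 = 0 has no rational roots; quadratic formula: x = (10 ± √40)/6.
  ⇒ x = 5/3 - sqrt(10)/3 ≈ 0.6126, sqrt(10)/3 + 5/3 ≈ 2.7208

f''(x) = 6*x - 10
Second-derivative test at each critical point:
  f''(0.6126) = -6.3246 < 0 → local maximum
  f''(2.7208) = 6.3246 > 0 → local minimum

Critical points: x = 5/3 - sqrt(10)/3 ≈ 0.6126 (local maximum); x = sqrt(10)/3 + 5/3 ≈ 2.7208 (local minimum)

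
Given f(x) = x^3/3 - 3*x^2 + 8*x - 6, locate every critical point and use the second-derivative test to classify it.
f'(x) = x^2 - 6*x + 8

Solve f'(x) = 0:
  Factor: x^2 - 6*x + 8 = (x - 4)*(x - 2) = 0.
  ⇒ x = 2, 4

f''(x) = 2*x - 6
Second-derivative test at each critical point:
  f''(2) = -2 < 0 → local maximum
  f''(4) = 2 > 0 → local minimum

Critical points: x = 2 (local maximum); x = 4 (local minimum)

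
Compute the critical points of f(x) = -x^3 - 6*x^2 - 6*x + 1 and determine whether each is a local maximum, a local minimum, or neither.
f'(x) = -3*x^2 - 12*x - 6

Solve f'(x) = 0:
  Factor: -3*x^2 - 12*x - 6 = -3*(x^2 + 4*x + 2); x^2 + 4*x + 2 = 0 has no rational roots; quadratic formula: x = (-4 ± √8)/2.
  ⇒ x = -2 - sqrt(2) ≈ -3.4142, -2 + sqrt(2) ≈ -0.5858

f''(x) = -6*x - 12
Second-derivative test at each critical point:
  f''(-3.4142) = 8.4853 > 0 → local minimum
  f''(-0.5858) = -8.4853 < 0 → local maximum

Critical points: x = -2 - sqrt(2) ≈ -3.4142 (local minimum); x = -2 + sqrt(2) ≈ -0.5858 (local maximum)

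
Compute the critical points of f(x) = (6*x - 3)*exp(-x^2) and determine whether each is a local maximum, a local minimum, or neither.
f'(x) = 6*(-x*(2*x - 1) + 1)*exp(-x^2)

Solve f'(x) = 0:
  f'(x) = (-12*x^2 + 6*x + 6)·exp(-x^2) and exp(-x^2) > 0 for every x, so f'(x) = 0 ⇔ -12*x^2 + 6*x + 6 = 0.
  Factor: -12*x^2 + 6*x + 6 = -6*(x - 1)*(2*x + 1) = 0.
  ⇒ x = -1/2, 1

f''(x) = 6*(2*x^2*(2*x - 1) - 6*x + 1)*exp(-x^2)
Second-derivative test at each critical point:
  f''(-1/2) = 14.0184 > 0 → local minimum
  f''(1) = -6.6218 < 0 → local maximum

Critical points: x = -1/2 (local minimum); x = 1 (local maximum)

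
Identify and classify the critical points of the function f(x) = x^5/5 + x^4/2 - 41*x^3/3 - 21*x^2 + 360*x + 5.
f'(x) = x^4 + 2*x^3 - 41*x^2 - 42*x + 360

Solve f'(x) = 0:
  Factor: x^4 + 2*x^3 - 41*x^2 - 42*x + 360 = (x - 5)*(x - 3)*(x + 4)*(x + 6) = 0.
  ⇒ x = -6, -4, 3, 5

f''(x) = 4*x^3 + 6*x^2 - 82*x - 42
Second-derivative test at each critical point:
  f''(-6) = -198 < 0 → local maximum
  f''(-4) = 126 > 0 → local minimum
  f''(3) = -126 < 0 → local maximum
  f''(5) = 198 > 0 → local minimum

Critical points: x = -6 (local maximum); x = -4 (local minimum); x = 3 (local maximum); x = 5 (local minimum)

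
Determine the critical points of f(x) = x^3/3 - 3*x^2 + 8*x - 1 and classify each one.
f'(x) = x^2 - 6*x + 8

Solve f'(x) = 0:
  Factor: x^2 - 6*x + 8 = (x - 4)*(x - 2) = 0.
  ⇒ x = 2, 4

f''(x) = 2*x - 6
Second-derivative test at each critical point:
  f''(2) = -2 < 0 → local maximum
  f''(4) = 2 > 0 → local minimum

Critical points: x = 2 (local maximum); x = 4 (local minimum)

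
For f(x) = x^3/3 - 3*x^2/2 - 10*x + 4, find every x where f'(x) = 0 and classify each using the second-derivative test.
f'(x) = x^2 - 3*x - 10

Solve f'(x) = 0:
  Factor: x^2 - 3*x - 10 = (x - 5)*(x + 2) = 0.
  ⇒ x = -2, 5

f''(x) = 2*x - 3
Second-derivative test at each critical point:
  f''(-2) = -7 < 0 → local maximum
  f''(5) = 7 > 0 → local minimum

Critical points: x = -2 (local maximum); x = 5 (local minimum)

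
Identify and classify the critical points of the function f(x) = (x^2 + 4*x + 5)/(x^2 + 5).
f'(x) = 4*(5 - x^2)/(x^4 + 10*x^2 + 25)

Solve f'(x) = 0:
  f'(x) = -4*(x^2 - 5)/(x^2 + 5)^2; the denominator is positive wherever f is defined, so f'(x) = 0 ⇔ 20 - 4*x^2 = 0.
  Factor: 20 - 4*x^2 = -4*(x^2 - 5); x^2 - 5 = 0 has no rational roots; quadratic formula: x = (0 ± √20)/2.
  ⇒ x = -sqrt(5) ≈ -2.2361, sqrt(5) ≈ 2.2361

f''(x) = 8*x*(x^2 - 15)/(x^6 + 15*x^4 + 75*x^2 + 125)
Second-derivative test at each critical point:
  f''(-2.2361) = 0.1789 > 0 → local minimum
  f''(2.2361) = -0.1789 < 0 → local maximum

Critical points: x = -sqrt(5) ≈ -2.2361 (local minimum); x = sqrt(5) ≈ 2.2361 (local maximum)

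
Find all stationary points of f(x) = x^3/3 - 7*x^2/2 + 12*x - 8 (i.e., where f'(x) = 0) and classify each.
f'(x) = x^2 - 7*x + 12

Solve f'(x) = 0:
  Factor: x^2 - 7*x + 12 = (x - 4)*(x - 3) = 0.
  ⇒ x = 3, 4

f''(x) = 2*x - 7
Second-derivative test at each critical point:
  f''(3) = -1 < 0 → local maximum
  f''(4) = 1 > 0 → local minimum

Critical points: x = 3 (local maximum); x = 4 (local minimum)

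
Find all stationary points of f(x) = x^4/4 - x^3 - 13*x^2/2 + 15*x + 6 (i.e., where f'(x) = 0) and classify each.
f'(x) = x^3 - 3*x^2 - 13*x + 15

Solve f'(x) = 0:
  Factor: x^3 - 3*x^2 - 13*x + 15 = (x - 5)*(x - 1)*(x + 3) = 0.
  ⇒ x = -3, 1, 5

f''(x) = 3*x^2 - 6*x - 13
Second-derivative test at each critical point:
  f''(-3) = 32 > 0 → local minimum
  f''(1) = -16 < 0 → local maximum
  f''(5) = 32 > 0 → local minimum

Critical points: x = -3 (local minimum); x = 1 (local maximum); x = 5 (local minimum)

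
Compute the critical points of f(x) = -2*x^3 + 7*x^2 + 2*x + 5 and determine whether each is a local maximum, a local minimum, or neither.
f'(x) = -6*x^2 + 14*x + 2

Solve f'(x) = 0:
  Factor: -6*x^2 + 14*x + 2 = -2*(3*x^2 - 7*x - 1); 3*x^2 - 7*x - 1 = 0 has no rational roots; quadratic formula: x = (7 ± √61)/6.
  ⇒ x = 7/6 - sqrt(61)/6 ≈ -0.1350, 7/6 + sqrt(61)/6 ≈ 2.4684

f''(x) = 14 - 12*x
Second-derivative test at each critical point:
  f''(-0.1350) = 15.6205 > 0 → local minimum
  f''(2.4684) = -15.6205 < 0 → local maximum

Critical points: x = 7/6 - sqrt(61)/6 ≈ -0.1350 (local minimum); x = 7/6 + sqrt(61)/6 ≈ 2.4684 (local maximum)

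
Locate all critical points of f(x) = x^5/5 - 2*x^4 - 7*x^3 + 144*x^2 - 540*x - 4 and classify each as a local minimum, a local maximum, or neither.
f'(x) = x^4 - 8*x^3 - 21*x^2 + 288*x - 540

Solve f'(x) = 0:
  Factor: x^4 - 8*x^3 - 21*x^2 + 288*x - 540 = (x - 6)*(x - 5)*(x - 3)*(x + 6) = 0.
  ⇒ x = -6, 3, 5, 6

f''(x) = 4*x^3 - 24*x^2 - 42*x + 288
Second-derivative test at each critical point:
  f''(-6) = -1188 < 0 → local maximum
  f''(3) = 54 > 0 → local minimum
  f''(5) = -22 < 0 → local maximum
  f''(6) = 36 > 0 → local minimum

Critical points: x = -6 (local maximum); x = 3 (local minimum); x = 5 (local maximum); x = 6 (local minimum)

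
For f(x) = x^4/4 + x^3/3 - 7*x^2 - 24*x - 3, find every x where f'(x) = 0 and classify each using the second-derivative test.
f'(x) = x^3 + x^2 - 14*x - 24

Solve f'(x) = 0:
  Factor: x^3 + x^2 - 14*x - 24 = (x - 4)*(x + 2)*(x + 3) = 0.
  ⇒ x = -3, -2, 4

f''(x) = 3*x^2 + 2*x - 14
Second-derivative test at each critical point:
  f''(-3) = 7 > 0 → local minimum
  f''(-2) = -6 < 0 → local maximum
  f''(4) = 42 > 0 → local minimum

Critical points: x = -3 (local minimum); x = -2 (local maximum); x = 4 (local minimum)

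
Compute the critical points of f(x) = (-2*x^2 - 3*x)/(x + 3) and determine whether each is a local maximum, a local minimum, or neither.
f'(x) = (-2*x^2 - 12*x - 9)/(x^2 + 6*x + 9)

Solve f'(x) = 0:
  f'(x) = -(2*x^2 + 12*x + 9)/(x + 3)^2; the denominator is positive wherever f is defined, so f'(x) = 0 ⇔ -2*x^2 - 12*x - 9 = 0.
  2*x^2 + 12*x + 9 = 0 has no rational roots; quadratic formula: x = (-12 ± √72)/4.
  ⇒ x = -3 - 3*sqrt(2)/2 ≈ -5.1213, -3 + 3*sqrt(2)/2 ≈ -0.8787

f''(x) = -18/(x^3 + 9*x^2 + 27*x + 27)
Second-derivative test at each critical point:
  f''(-5.1213) = 1.8856 > 0 → local minimum
  f''(-0.8787) = -1.8856 < 0 → local maximum

Critical points: x = -3 - 3*sqrt(2)/2 ≈ -5.1213 (local minimum); x = -3 + 3*sqrt(2)/2 ≈ -0.8787 (local maximum)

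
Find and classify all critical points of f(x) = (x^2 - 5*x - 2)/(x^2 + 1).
f'(x) = (5*x^2 + 6*x - 5)/(x^4 + 2*x^2 + 1)

Solve f'(x) = 0:
  f'(x) = (5*x^2 + 6*x - 5)/(x^2 + 1)^2; the denominator is positive wherever f is defined, so f'(x) = 0 ⇔ 5*x^2 + 6*x - 5 = 0.
  5*x^2 + 6*x - 5 = 0 has no rational roots; quadratic formula: x = (-6 ± √136)/10.
  ⇒ x = -sqrt(34)/5 - 3/5 ≈ -1.7662, -3/5 + sqrt(34)/5 ≈ 0.5662

f''(x) = 2*(-5*x^3 - 9*x^2 + 15*x + 3)/(x^6 + 3*x^4 + 3*x^2 + 1)
Second-derivative test at each critical point:
  f''(-1.7662) = -0.6872 < 0 → local maximum
  f''(0.5662) = 6.6872 > 0 → local minimum

Critical points: x = -sqrt(34)/5 - 3/5 ≈ -1.7662 (local maximum); x = -3/5 + sqrt(34)/5 ≈ 0.5662 (local minimum)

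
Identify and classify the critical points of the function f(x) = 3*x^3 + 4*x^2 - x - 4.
f'(x) = 9*x^2 + 8*x - 1

Solve f'(x) = 0:
  Factor: 9*x^2 + 8*x - 1 = (x + 1)*(9*x - 1) = 0.
  ⇒ x = -1, 1/9

f''(x) = 18*x + 8
Second-derivative test at each critical point:
  f''(-1) = -10 < 0 → local maximum
  f''(1/9) = 10 > 0 → local minimum

Critical points: x = -1 (local maximum); x = 1/9 (local minimum)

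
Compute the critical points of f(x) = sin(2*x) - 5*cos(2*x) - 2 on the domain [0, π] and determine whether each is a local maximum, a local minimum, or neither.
f'(x) = 10*sin(2*x) + 2*cos(2*x)

Solve f'(x) = 0 on [0, π]:
  f'(x) = 0 ⇔ cos(2*x) = -5*sin(2*x) ⇔ tan(2*x) = -1/5, i.e. 2*x = arctan(-1/5) + nπ; keep the solutions lying in [0, π].
  ⇒ x = -atan(1/5)/2 + pi/2 ≈ 1.4721, pi - atan(1/5)/2 ≈ 3.0429

f''(x) = -4*sin(2*x) + 20*cos(2*x)
Second-derivative test at each critical point:
  f''(1.4721) = -20.3961 < 0 → local maximum
  f''(3.0429) = 20.3961 > 0 → local minimum

Critical points: x = -atan(1/5)/2 + pi/2 ≈ 1.4721 (local maximum); x = pi - atan(1/5)/2 ≈ 3.0429 (local minimum)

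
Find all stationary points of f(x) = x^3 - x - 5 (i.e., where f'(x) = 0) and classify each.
f'(x) = 3*x^2 - 1

Solve f'(x) = 0:
  3*x^2 - 1 = 0 has no rational roots; quadratic formula: x = (0 ± √12)/6.
  ⇒ x = -sqrt(3)/3 ≈ -0.5774, sqrt(3)/3 ≈ 0.5774

f''(x) = 6*x
Second-derivative test at each critical point:
  f''(-0.5774) = -3.4641 < 0 → local maximum
  f''(0.5774) = 3.4641 > 0 → local minimum

Critical points: x = -sqrt(3)/3 ≈ -0.5774 (local maximum); x = sqrt(3)/3 ≈ 0.5774 (local minimum)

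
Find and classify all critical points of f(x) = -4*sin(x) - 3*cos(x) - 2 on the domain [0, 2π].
f'(x) = 3*sin(x) - 4*cos(x)

Solve f'(x) = 0 on [0, 2π]:
  f'(x) = 0 ⇔ -4*cos(x) = -3*sin(x) ⇔ tan(x) = 4/3, i.e. x = arctan(4/3) + nπ; keep the solutions lying in [0, 2π].
  ⇒ x = atan(4/3) ≈ 0.9273, atan(4/3) + pi ≈ 4.0689

f''(x) = 4*sin(x) + 3*cos(x)
Second-derivative test at each critical point:
  f''(0.9273) = 5 > 0 → local minimum
  f''(4.0689) = -5 < 0 → local maximum

Critical points: x = atan(4/3) ≈ 0.9273 (local minimum); x = atan(4/3) + pi ≈ 4.0689 (local maximum)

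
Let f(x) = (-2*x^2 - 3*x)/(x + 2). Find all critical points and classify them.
f'(x) = 2*(-x^2 - 4*x - 3)/(x^2 + 4*x + 4)

Solve f'(x) = 0:
  f'(x) = -2*(x + 1)*(x + 3)/(x + 2)^2; the denominator is positive wherever f is defined, so f'(x) = 0 ⇔ -2*x^2 - 8*x - 6 = 0.
  Factor: -2*x^2 - 8*x - 6 = -2*(x + 1)*(x + 3) = 0.
  ⇒ x = -3, -1

f''(x) = -4/(x^3 + 6*x^2 + 12*x + 8)
Second-derivative test at each critical point:
  f''(-3) = 4 > 0 → local minimum
  f''(-1) = -4 < 0 → local maximum

Critical points: x = -3 (local minimum); x = -1 (local maximum)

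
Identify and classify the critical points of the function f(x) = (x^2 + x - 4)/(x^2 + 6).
f'(x) = (-x^2 + 20*x + 6)/(x^4 + 12*x^2 + 36)

Solve f'(x) = 0:
  f'(x) = -(x^2 - 20*x - 6)/(x^2 + 6)^2; the denominator is positive wherever f is defined, so f'(x) = 0 ⇔ -x^2 + 20*x + 6 = 0.
  x^2 - 20*x - 6 = 0 has no rational roots; quadratic formula: x = (20 ± √424)/2.
  ⇒ x = 10 - sqrt(106) ≈ -0.2956, 10 + sqrt(106) ≈ 20.2956

f''(x) = 2*(x^3 - 30*x^2 - 18*x + 60)/(x^6 + 18*x^4 + 108*x^2 + 216)
Second-derivative test at each critical point:
  f''(-0.2956) = 0.5557 > 0 → local minimum
  f''(20.2956) = -1.179e-04 < 0 → local maximum

Critical points: x = 10 - sqrt(106) ≈ -0.2956 (local minimum); x = 10 + sqrt(106) ≈ 20.2956 (local maximum)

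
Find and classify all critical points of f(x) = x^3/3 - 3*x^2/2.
f'(x) = x*(x - 3)

Solve f'(x) = 0:
  Factor: x^2 - 3*x = x*(x - 3) = 0.
  ⇒ x = 0, 3

f''(x) = 2*x - 3
Second-derivative test at each critical point:
  f''(0) = -3 < 0 → local maximum
  f''(3) = 3 > 0 → local minimum

Critical points: x = 0 (local maximum); x = 3 (local minimum)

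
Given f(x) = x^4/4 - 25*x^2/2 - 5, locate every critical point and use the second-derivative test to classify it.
f'(x) = x*(x^2 - 25)

Solve f'(x) = 0:
  Factor: x^3 - 25*x = x*(x - 5)*(x + 5) = 0.
  ⇒ x = -5, 0, 5

f''(x) = 3*x^2 - 25
Second-derivative test at each critical point:
  f''(-5) = 50 > 0 → local minimum
  f''(0) = -25 < 0 → local maximum
  f''(5) = 50 > 0 → local minimum

Critical points: x = -5 (local minimum); x = 0 (local maximum); x = 5 (local minimum)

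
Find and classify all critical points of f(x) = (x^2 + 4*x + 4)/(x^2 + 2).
f'(x) = 4*(-x^2 - x + 2)/(x^4 + 4*x^2 + 4)

Solve f'(x) = 0:
  f'(x) = -4*(x - 1)*(x + 2)/(x^2 + 2)^2; the denominator is positive wherever f is defined, so f'(x) = 0 ⇔ -4*x^2 - 4*x + 8 = 0.
  Factor: -4*x^2 - 4*x + 8 = -4*(x - 1)*(x + 2) = 0.
  ⇒ x = -2, 1

f''(x) = 4*(2*x^3 + 3*x^2 - 12*x - 2)/(x^6 + 6*x^4 + 12*x^2 + 8)
Second-derivative test at each critical point:
  f''(-2) = 1/3 > 0 → local minimum
  f''(1) = -4/3 < 0 → local maximum

Critical points: x = -2 (local minimum); x = 1 (local maximum)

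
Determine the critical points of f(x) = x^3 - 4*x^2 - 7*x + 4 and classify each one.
f'(x) = 3*x^2 - 8*x - 7

Solve f'(x) = 0:
  3*x^2 - 8*x - 7 = 0 has no rational roots; quadratic formula: x = (8 ± √148)/6.
  ⇒ x = 4/3 - sqrt(37)/3 ≈ -0.6943, 4/3 + sqrt(37)/3 ≈ 3.3609

f''(x) = 6*x - 8
Second-derivative test at each critical point:
  f''(-0.6943) = -12.1655 < 0 → local maximum
  f''(3.3609) = 12.1655 > 0 → local minimum

Critical points: x = 4/3 - sqrt(37)/3 ≈ -0.6943 (local maximum); x = 4/3 + sqrt(37)/3 ≈ 3.3609 (local minimum)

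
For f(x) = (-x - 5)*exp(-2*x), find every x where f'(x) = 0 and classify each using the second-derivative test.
f'(x) = (2*x + 9)*exp(-2*x)

Solve f'(x) = 0:
  f'(x) = (2*x + 9)·exp(-2*x) and exp(-2*x) > 0 for every x, so f'(x) = 0 ⇔ 2*x + 9 = 0.
  2*x + 9 = 0.
  ⇒ x = -9/2

f''(x) = 4*(-x - 4)*exp(-2*x)
Second-derivative test at each critical point:
  f''(-9/2) = 16206.1679 > 0 → local minimum

Critical points: x = -9/2 (local minimum)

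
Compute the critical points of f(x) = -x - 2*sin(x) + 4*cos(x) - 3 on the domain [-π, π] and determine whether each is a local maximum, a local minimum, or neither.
f'(x) = -4*sin(x) - 2*cos(x) - 1

Solve f'(x) = 0 on [-π, π]:
  f'(x) = 0 ⇔ -4*sin(x) - 2*cos(x) = 1. Write the left side as R·cos(x + φ) with R = √((-2)² + 4²) = 2*sqrt(5), cos φ = -sqrt(5)/5, sin φ = 2*sqrt(5)/5; then cos(x + φ) = sqrt(5)/10. Solve for x and keep the solutions lying in [-π, π].
  ⇒ x = atan((-sqrt(19) - 2)/(-1 + 2*sqrt(19))) ≈ -0.6892, atan((-2 + sqrt(19))/(-2*sqrt(19) - 1)) + pi ≈ 2.9035

f''(x) = 2*sin(x) - 4*cos(x)
Second-derivative test at each critical point:
  f''(-0.6892) = -4.3589 < 0 → local maximum
  f''(2.9035) = 4.3589 > 0 → local minimum

Critical points: x = atan((-sqrt(19) - 2)/(-1 + 2*sqrt(19))) ≈ -0.6892 (local maximum); x = atan((-2 + sqrt(19))/(-2*sqrt(19) - 1)) + pi ≈ 2.9035 (local minimum)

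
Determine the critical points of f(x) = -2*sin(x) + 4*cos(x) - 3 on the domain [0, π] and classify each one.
f'(x) = -4*sin(x) - 2*cos(x)

Solve f'(x) = 0 on [0, π]:
  f'(x) = 0 ⇔ -2*cos(x) = 4*sin(x) ⇔ tan(x) = -1/2, i.e. x = arctan(-1/2) + nπ; keep the solutions lying in [0, π].
  ⇒ x = pi - atan(1/2) ≈ 2.6779

f''(x) = 2*sin(x) - 4*cos(x)
Second-derivative test at each critical point:
  f''(2.6779) = 4.4721 > 0 → local minimum

Critical points: x = pi - atan(1/2) ≈ 2.6779 (local minimum)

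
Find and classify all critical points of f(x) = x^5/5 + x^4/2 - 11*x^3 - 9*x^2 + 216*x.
f'(x) = x^4 + 2*x^3 - 33*x^2 - 18*x + 216

Solve f'(x) = 0:
  Factor: x^4 + 2*x^3 - 33*x^2 - 18*x + 216 = (x - 4)*(x - 3)*(x + 3)*(x + 6) = 0.
  ⇒ x = -6, -3, 3, 4

f''(x) = 4*x^3 + 6*x^2 - 66*x - 18
Second-derivative test at each critical point:
  f''(-6) = -270 < 0 → local maximum
  f''(-3) = 126 > 0 → local minimum
  f''(3) = -54 < 0 → local maximum
  f''(4) = 70 > 0 → local minimum

Critical points: x = -6 (local maximum); x = -3 (local minimum); x = 3 (local maximum); x = 4 (local minimum)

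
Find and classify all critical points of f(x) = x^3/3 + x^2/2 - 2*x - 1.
f'(x) = x^2 + x - 2

Solve f'(x) = 0:
  Factor: x^2 + x - 2 = (x - 1)*(x + 2) = 0.
  ⇒ x = -2, 1

f''(x) = 2*x + 1
Second-derivative test at each critical point:
  f''(-2) = -3 < 0 → local maximum
  f''(1) = 3 > 0 → local minimum

Critical points: x = -2 (local maximum); x = 1 (local minimum)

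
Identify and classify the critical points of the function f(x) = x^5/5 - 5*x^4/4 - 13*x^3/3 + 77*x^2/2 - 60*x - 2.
f'(x) = x^4 - 5*x^3 - 13*x^2 + 77*x - 60

Solve f'(x) = 0:
  Factor: x^4 - 5*x^3 - 13*x^2 + 77*x - 60 = (x - 5)*(x - 3)*(x - 1)*(x + 4) = 0.
  ⇒ x = -4, 1, 3, 5

f''(x) = 4*x^3 - 15*x^2 - 26*x + 77
Second-derivative test at each critical point:
  f''(-4) = -315 < 0 → local maximum
  f''(1) = 40 > 0 → local minimum
  f''(3) = -28 < 0 → local maximum
  f''(5) = 72 > 0 → local minimum

Critical points: x = -4 (local maximum); x = 1 (local minimum); x = 3 (local maximum); x = 5 (local minimum)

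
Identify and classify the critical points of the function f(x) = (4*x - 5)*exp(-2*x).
f'(x) = 2*(7 - 4*x)*exp(-2*x)

Solve f'(x) = 0:
  f'(x) = (14 - 8*x)·exp(-2*x) and exp(-2*x) > 0 for every x, so f'(x) = 0 ⇔ 14 - 8*x = 0.
  Factor: 14 - 8*x = -2*(4*x - 7) = 0.
  ⇒ x = 7/4

f''(x) = 4*(4*x - 9)*exp(-2*x)
Second-derivative test at each critical point:
  f''(7/4) = -0.2416 < 0 → local maximum

Critical points: x = 7/4 (local maximum)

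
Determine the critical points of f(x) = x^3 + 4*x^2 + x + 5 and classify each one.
f'(x) = 3*x^2 + 8*x + 1

Solve f'(x) = 0:
  3*x^2 + 8*x + 1 = 0 has no rational roots; quadratic formula: x = (-8 ± √52)/6.
  ⇒ x = -4/3 - sqrt(13)/3 ≈ -2.5352, -4/3 + sqrt(13)/3 ≈ -0.1315

f''(x) = 6*x + 8
Second-derivative test at each critical point:
  f''(-2.5352) = -7.2111 < 0 → local maximum
  f''(-0.1315) = 7.2111 > 0 → local minimum

Critical points: x = -4/3 - sqrt(13)/3 ≈ -2.5352 (local maximum); x = -4/3 + sqrt(13)/3 ≈ -0.1315 (local minimum)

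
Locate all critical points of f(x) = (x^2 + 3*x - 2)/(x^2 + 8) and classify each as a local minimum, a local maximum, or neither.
f'(x) = (-3*x^2 + 20*x + 24)/(x^4 + 16*x^2 + 64)

Solve f'(x) = 0:
  f'(x) = -(3*x^2 - 20*x - 24)/(x^2 + 8)^2; the denominator is positive wherever f is defined, so f'(x) = 0 ⇔ -3*x^2 + 20*x + 24 = 0.
  3*x^2 - 20*x - 24 = 0 has no rational roots; quadratic formula: x = (20 ± √688)/6.
  ⇒ x = 10/3 - 2*sqrt(43)/3 ≈ -1.0383, 10/3 + 2*sqrt(43)/3 ≈ 7.7050

f''(x) = 2*(3*x^3 - 30*x^2 - 72*x + 80)/(x^6 + 24*x^4 + 192*x^2 + 512)
Second-derivative test at each critical point:
  f''(-1.0383) = 0.3183 > 0 → local minimum
  f''(7.7050) = -0.0058 < 0 → local maximum

Critical points: x = 10/3 - 2*sqrt(43)/3 ≈ -1.0383 (local minimum); x = 10/3 + 2*sqrt(43)/3 ≈ 7.7050 (local maximum)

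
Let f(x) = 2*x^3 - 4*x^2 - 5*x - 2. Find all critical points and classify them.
f'(x) = 6*x^2 - 8*x - 5

Solve f'(x) = 0:
  6*x^2 - 8*x - 5 = 0 has no rational roots; quadratic formula: x = (8 ± √184)/12.
  ⇒ x = 2/3 - sqrt(46)/6 ≈ -0.4637, 2/3 + sqrt(46)/6 ≈ 1.7971

f''(x) = 12*x - 8
Second-derivative test at each critical point:
  f''(-0.4637) = -13.5647 < 0 → local maximum
  f''(1.7971) = 13.5647 > 0 → local minimum

Critical points: x = 2/3 - sqrt(46)/6 ≈ -0.4637 (local maximum); x = 2/3 + sqrt(46)/6 ≈ 1.7971 (local minimum)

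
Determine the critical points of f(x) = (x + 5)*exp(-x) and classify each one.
f'(x) = (-x - 4)*exp(-x)

Solve f'(x) = 0:
  f'(x) = (-x - 4)·exp(-x) and exp(-x) > 0 for every x, so f'(x) = 0 ⇔ -x - 4 = 0.
  -x - 4 = 0.
  ⇒ x = -4

f''(x) = (x + 3)*exp(-x)
Second-derivative test at each critical point:
  f''(-4) = -54.5982 < 0 → local maximum

Critical points: x = -4 (local maximum)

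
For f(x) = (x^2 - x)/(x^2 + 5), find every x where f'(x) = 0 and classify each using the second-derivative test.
f'(x) = (x^2 + 10*x - 5)/(x^4 + 10*x^2 + 25)

Solve f'(x) = 0:
  f'(x) = (x^2 + 10*x - 5)/(x^2 + 5)^2; the denominator is positive wherever f is defined, so f'(x) = 0 ⇔ x^2 + 10*x - 5 = 0.
  x^2 + 10*x - 5 = 0 has no rational roots; quadratic formula: x = (-10 ± √120)/2.
  ⇒ x = -sqrt(30) - 5 ≈ -10.4772, -5 + sqrt(30) ≈ 0.4772

f''(x) = 2*(-x^3 - 15*x^2 + 15*x + 25)/(x^6 + 15*x^4 + 75*x^2 + 125)
Second-derivative test at each critical point:
  f''(-10.4772) = -0.0008 < 0 → local maximum
  f''(0.4772) = 0.4008 > 0 → local minimum

Critical points: x = -sqrt(30) - 5 ≈ -10.4772 (local maximum); x = -5 + sqrt(30) ≈ 0.4772 (local minimum)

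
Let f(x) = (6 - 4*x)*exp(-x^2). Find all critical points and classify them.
f'(x) = 4*(x*(2*x - 3) - 1)*exp(-x^2)

Solve f'(x) = 0:
  f'(x) = (8*x^2 - 12*x - 4)·exp(-x^2) and exp(-x^2) > 0 for every x, so f'(x) = 0 ⇔ 8*x^2 - 12*x - 4 = 0.
  Factor: 8*x^2 - 12*x - 4 = 4*(2*x^2 - 3*x - 1); 2*x^2 - 3*x - 1 = 0 has no rational roots; quadratic formula: x = (3 ± √17)/4.
  ⇒ x = 3/4 - sqrt(17)/4 ≈ -0.2808, 3/4 + sqrt(17)/4 ≈ 1.7808

f''(x) = 4*(2*x^2*(3 - 2*x) + 6*x - 3)*exp(-x^2)
Second-derivative test at each critical point:
  f''(-0.2808) = -15.2422 < 0 → local maximum
  f''(1.7808) = 0.6919 > 0 → local minimum

Critical points: x = 3/4 - sqrt(17)/4 ≈ -0.2808 (local maximum); x = 3/4 + sqrt(17)/4 ≈ 1.7808 (local minimum)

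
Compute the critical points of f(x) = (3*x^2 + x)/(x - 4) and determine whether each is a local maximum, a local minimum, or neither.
f'(x) = (3*x^2 - 24*x - 4)/(x^2 - 8*x + 16)

Solve f'(x) = 0:
  f'(x) = (3*x^2 - 24*x - 4)/(x - 4)^2; the denominator is positive wherever f is defined, so f'(x) = 0 ⇔ 3*x^2 - 24*x - 4 = 0.
  3*x^2 - 24*x - 4 = 0 has no rational roots; quadratic formula: x = (24 ± √624)/6.
  ⇒ x = 4 - 2*sqrt(39)/3 ≈ -0.1633, 4 + 2*sqrt(39)/3 ≈ 8.1633

f''(x) = 104/(x^3 - 12*x^2 + 48*x - 64)
Second-derivative test at each critical point:
  f''(-0.1633) = -1.4412 < 0 → local maximum
  f''(8.1633) = 1.4412 > 0 → local minimum

Critical points: x = 4 - 2*sqrt(39)/3 ≈ -0.1633 (local maximum); x = 4 + 2*sqrt(39)/3 ≈ 8.1633 (local minimum)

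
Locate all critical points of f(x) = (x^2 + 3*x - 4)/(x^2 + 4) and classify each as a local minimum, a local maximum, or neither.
f'(x) = (-3*x^2 + 16*x + 12)/(x^4 + 8*x^2 + 16)

Solve f'(x) = 0:
  f'(x) = -(x - 6)*(3*x + 2)/(x^2 + 4)^2; the denominator is positive wherever f is defined, so f'(x) = 0 ⇔ -3*x^2 + 16*x + 12 = 0.
  Factor: -3*x^2 + 16*x + 12 = -(x - 6)*(3*x + 2) = 0.
  ⇒ x = -2/3, 6

f''(x) = 2*(3*x^3 - 24*x^2 - 36*x + 32)/(x^6 + 12*x^4 + 48*x^2 + 64)
Second-derivative test at each critical point:
  f''(-2/3) = 81/80 > 0 → local minimum
  f''(6) = -1/80 < 0 → local maximum

Critical points: x = -2/3 (local minimum); x = 6 (local maximum)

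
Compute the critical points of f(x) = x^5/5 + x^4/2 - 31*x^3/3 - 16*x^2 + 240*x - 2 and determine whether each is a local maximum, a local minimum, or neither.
f'(x) = x^4 + 2*x^3 - 31*x^2 - 32*x + 240

Solve f'(x) = 0:
  Factor: x^4 + 2*x^3 - 31*x^2 - 32*x + 240 = (x - 4)*(x - 3)*(x + 4)*(x + 5) = 0.
  ⇒ x = -5, -4, 3, 4

f''(x) = 4*x^3 + 6*x^2 - 62*x - 32
Second-derivative test at each critical point:
  f''(-5) = -72 < 0 → local maximum
  f''(-4) = 56 > 0 → local minimum
  f''(3) = -56 < 0 → local maximum
  f''(4) = 72 > 0 → local minimum

Critical points: x = -5 (local maximum); x = -4 (local minimum); x = 3 (local maximum); x = 4 (local minimum)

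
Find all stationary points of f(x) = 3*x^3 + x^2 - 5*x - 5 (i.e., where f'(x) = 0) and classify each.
f'(x) = 9*x^2 + 2*x - 5

Solve f'(x) = 0:
  9*x^2 + 2*x - 5 = 0 has no rational roots; quadratic formula: x = (-2 ± √184)/18.
  ⇒ x = -sqrt(46)/9 - 1/9 ≈ -0.8647, -1/9 + sqrt(46)/9 ≈ 0.6425

f''(x) = 18*x + 2
Second-derivative test at each critical point:
  f''(-0.8647) = -13.5647 < 0 → local maximum
  f''(0.6425) = 13.5647 > 0 → local minimum

Critical points: x = -sqrt(46)/9 - 1/9 ≈ -0.8647 (local maximum); x = -1/9 + sqrt(46)/9 ≈ 0.6425 (local minimum)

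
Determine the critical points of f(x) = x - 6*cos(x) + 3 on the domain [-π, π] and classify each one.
f'(x) = 6*sin(x) + 1

Solve f'(x) = 0 on [-π, π]:
  f'(x) = 0 ⇔ sin(x) = -1/6, i.e. x = arcsin(-1/6) + 2nπ or x = π − arcsin(-1/6) + 2nπ; keep the solutions lying in [-π, π].
  ⇒ x = -pi + asin(1/6) ≈ -2.9741, -asin(1/6) ≈ -0.1674

f''(x) = 6*cos(x)
Second-derivative test at each critical point:
  f''(-2.9741) = -5.9161 < 0 → local maximum
  f''(-0.1674) = 5.9161 > 0 → local minimum

Critical points: x = -pi + asin(1/6) ≈ -2.9741 (local maximum); x = -asin(1/6) ≈ -0.1674 (local minimum)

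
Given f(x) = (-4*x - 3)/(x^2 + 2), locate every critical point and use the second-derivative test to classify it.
f'(x) = 2*(2*x^2 + 3*x - 4)/(x^4 + 4*x^2 + 4)

Solve f'(x) = 0:
  f'(x) = 2*(2*x^2 + 3*x - 4)/(x^2 + 2)^2; the denominator is positive wherever f is defined, so f'(x) = 0 ⇔ 4*x^2 + 6*x - 8 = 0.
  Factor: 4*x^2 + 6*x - 8 = 2*(2*x^2 + 3*x - 4); 2*x^2 + 3*x - 4 = 0 has no rational roots; quadratic formula: x = (-3 ± √41)/4.
  ⇒ x = -sqrt(41)/4 - 3/4 ≈ -2.3508, -3/4 + sqrt(41)/4 ≈ 0.8508

f''(x) = 2*(-4*x^2*(4*x + 3) + 3*(4*x + 1)*(x^2 + 2))/(x^2 + 2)^3
Second-derivative test at each critical point:
  f''(-2.3508) = -0.2261 < 0 → local maximum
  f''(0.8508) = 1.7261 > 0 → local minimum

Critical points: x = -sqrt(41)/4 - 3/4 ≈ -2.3508 (local maximum); x = -3/4 + sqrt(41)/4 ≈ 0.8508 (local minimum)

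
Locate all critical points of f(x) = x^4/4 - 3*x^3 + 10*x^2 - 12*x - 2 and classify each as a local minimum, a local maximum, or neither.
f'(x) = x^3 - 9*x^2 + 20*x - 12

Solve f'(x) = 0:
  Factor: x^3 - 9*x^2 + 20*x - 12 = (x - 6)*(x - 2)*(x - 1) = 0.
  ⇒ x = 1, 2, 6

f''(x) = 3*x^2 - 18*x + 20
Second-derivative test at each critical point:
  f''(1) = 5 > 0 → local minimum
  f''(2) = -4 < 0 → local maximum
  f''(6) = 20 > 0 → local minimum

Critical points: x = 1 (local minimum); x = 2 (local maximum); x = 6 (local minimum)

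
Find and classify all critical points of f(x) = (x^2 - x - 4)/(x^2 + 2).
f'(x) = (x^2 + 12*x - 2)/(x^4 + 4*x^2 + 4)

Solve f'(x) = 0:
  f'(x) = (x^2 + 12*x - 2)/(x^2 + 2)^2; the denominator is positive wherever f is defined, so f'(x) = 0 ⇔ x^2 + 12*x - 2 = 0.
  x^2 + 12*x - 2 = 0 has no rational roots; quadratic formula: x = (-12 ± √152)/2.
  ⇒ x = -sqrt(38) - 6 ≈ -12.1644, -6 + sqrt(38) ≈ 0.1644

f''(x) = 2*(-x^3 - 18*x^2 + 6*x + 12)/(x^6 + 6*x^4 + 12*x^2 + 8)
Second-derivative test at each critical point:
  f''(-12.1644) = -0.0005 < 0 → local maximum
  f''(0.1644) = 3.0005 > 0 → local minimum

Critical points: x = -sqrt(38) - 6 ≈ -12.1644 (local maximum); x = -6 + sqrt(38) ≈ 0.1644 (local minimum)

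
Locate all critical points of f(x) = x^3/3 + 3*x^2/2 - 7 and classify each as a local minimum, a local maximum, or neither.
f'(x) = x*(x + 3)

Solve f'(x) = 0:
  Factor: x^2 + 3*x = x*(x + 3) = 0.
  ⇒ x = -3, 0

f''(x) = 2*x + 3
Second-derivative test at each critical point:
  f''(-3) = -3 < 0 → local maximum
  f''(0) = 3 > 0 → local minimum

Critical points: x = -3 (local maximum); x = 0 (local minimum)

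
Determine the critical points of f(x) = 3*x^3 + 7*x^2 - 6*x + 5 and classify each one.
f'(x) = 9*x^2 + 14*x - 6

Solve f'(x) = 0:
  9*x^2 + 14*x - 6 = 0 has no rational roots; quadratic formula: x = (-14 ± √412)/18.
  ⇒ x = -sqrt(103)/9 - 7/9 ≈ -1.9054, -7/9 + sqrt(103)/9 ≈ 0.3499

f''(x) = 18*x + 14
Second-derivative test at each critical point:
  f''(-1.9054) = -20.2978 < 0 → local maximum
  f''(0.3499) = 20.2978 > 0 → local minimum

Critical points: x = -sqrt(103)/9 - 7/9 ≈ -1.9054 (local maximum); x = -7/9 + sqrt(103)/9 ≈ 0.3499 (local minimum)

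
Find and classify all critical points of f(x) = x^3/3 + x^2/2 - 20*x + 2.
f'(x) = x^2 + x - 20

Solve f'(x) = 0:
  Factor: x^2 + x - 20 = (x - 4)*(x + 5) = 0.
  ⇒ x = -5, 4

f''(x) = 2*x + 1
Second-derivative test at each critical point:
  f''(-5) = -9 < 0 → local maximum
  f''(4) = 9 > 0 → local minimum

Critical points: x = -5 (local maximum); x = 4 (local minimum)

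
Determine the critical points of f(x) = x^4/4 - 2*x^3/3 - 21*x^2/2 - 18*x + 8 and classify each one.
f'(x) = x^3 - 2*x^2 - 21*x - 18

Solve f'(x) = 0:
  Factor: x^3 - 2*x^2 - 21*x - 18 = (x - 6)*(x + 1)*(x + 3) = 0.
  ⇒ x = -3, -1, 6

f''(x) = 3*x^2 - 4*x - 21
Second-derivative test at each critical point:
  f''(-3) = 18 > 0 → local minimum
  f''(-1) = -14 < 0 → local maximum
  f''(6) = 63 > 0 → local minimum

Critical points: x = -3 (local minimum); x = -1 (local maximum); x = 6 (local minimum)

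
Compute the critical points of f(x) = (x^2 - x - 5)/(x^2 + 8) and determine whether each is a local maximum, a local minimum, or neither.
f'(x) = (x^2 + 26*x - 8)/(x^4 + 16*x^2 + 64)

Solve f'(x) = 0:
  f'(x) = (x^2 + 26*x - 8)/(x^2 + 8)^2; the denominator is positive wherever f is defined, so f'(x) = 0 ⇔ x^2 + 26*x - 8 = 0.
  x^2 + 26*x - 8 = 0 has no rational roots; quadratic formula: x = (-26 ± √708)/2.
  ⇒ x = -sqrt(177) - 13 ≈ -26.3041, -13 + sqrt(177) ≈ 0.3041

f''(x) = 2*(-x^3 - 39*x^2 + 24*x + 104)/(x^6 + 24*x^4 + 192*x^2 + 512)
Second-derivative test at each critical point:
  f''(-26.3041) = -5.432e-05 < 0 → local maximum
  f''(0.3041) = 0.4063 > 0 → local minimum

Critical points: x = -sqrt(177) - 13 ≈ -26.3041 (local maximum); x = -13 + sqrt(177) ≈ 0.3041 (local minimum)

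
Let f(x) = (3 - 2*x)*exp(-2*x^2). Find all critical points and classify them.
f'(x) = 2*(2*x*(2*x - 3) - 1)*exp(-2*x^2)

Solve f'(x) = 0:
  f'(x) = (8*x^2 - 12*x - 2)·exp(-2*x^2) and exp(-2*x^2) > 0 for every x, so f'(x) = 0 ⇔ 8*x^2 - 12*x - 2 = 0.
  Factor: 8*x^2 - 12*x - 2 = 2*(4*x^2 - 6*x - 1); 4*x^2 - 6*x - 1 = 0 has no rational roots; quadratic formula: x = (6 ± √52)/8.
  ⇒ x = 3/4 - sqrt(13)/4 ≈ -0.1514, 3/4 + sqrt(13)/4 ≈ 1.6514

f''(x) = 4*(4*x^2*(3 - 2*x) + 6*x - 3)*exp(-2*x^2)
Second-derivative test at each critical point:
  f''(-0.1514) = -13.7761 < 0 → local maximum
  f''(1.6514) = 0.0617 > 0 → local minimum

Critical points: x = 3/4 - sqrt(13)/4 ≈ -0.1514 (local maximum); x = 3/4 + sqrt(13)/4 ≈ 1.6514 (local minimum)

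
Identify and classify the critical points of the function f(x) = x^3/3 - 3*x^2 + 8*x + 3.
f'(x) = x^2 - 6*x + 8

Solve f'(x) = 0:
  Factor: x^2 - 6*x + 8 = (x - 4)*(x - 2) = 0.
  ⇒ x = 2, 4

f''(x) = 2*x - 6
Second-derivative test at each critical point:
  f''(2) = -2 < 0 → local maximum
  f''(4) = 2 > 0 → local minimum

Critical points: x = 2 (local maximum); x = 4 (local minimum)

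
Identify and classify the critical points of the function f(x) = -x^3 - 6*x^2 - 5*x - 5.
f'(x) = -3*x^2 - 12*x - 5

Solve f'(x) = 0:
  3*x^2 + 12*x + 5 = 0 has no rational roots; quadratic formula: x = (-12 ± √84)/6.
  ⇒ x = -2 - sqrt(21)/3 ≈ -3.5275, -2 + sqrt(21)/3 ≈ -0.4725

f''(x) = -6*x - 12
Second-derivative test at each critical point:
  f''(-3.5275) = 9.1652 > 0 → local minimum
  f''(-0.4725) = -9.1652 < 0 → local maximum

Critical points: x = -2 - sqrt(21)/3 ≈ -3.5275 (local minimum); x = -2 + sqrt(21)/3 ≈ -0.4725 (local maximum)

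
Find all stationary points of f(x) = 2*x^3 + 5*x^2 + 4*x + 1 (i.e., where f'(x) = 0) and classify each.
f'(x) = 6*x^2 + 10*x + 4

Solve f'(x) = 0:
  Factor: 6*x^2 + 10*x + 4 = 2*(x + 1)*(3*x + 2) = 0.
  ⇒ x = -1, -2/3

f''(x) = 12*x + 10
Second-derivative test at each critical point:
  f''(-1) = -2 < 0 → local maximum
  f''(-2/3) = 2 > 0 → local minimum

Critical points: x = -1 (local maximum); x = -2/3 (local minimum)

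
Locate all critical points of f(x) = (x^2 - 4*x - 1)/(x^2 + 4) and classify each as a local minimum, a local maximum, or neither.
f'(x) = 2*(2*x^2 + 5*x - 8)/(x^4 + 8*x^2 + 16)

Solve f'(x) = 0:
  f'(x) = 2*(2*x^2 + 5*x - 8)/(x^2 + 4)^2; the denominator is positive wherever f is defined, so f'(x) = 0 ⇔ 4*x^2 + 10*x - 16 = 0.
  Factor: 4*x^2 + 10*x - 16 = 2*(2*x^2 + 5*x - 8); 2*x^2 + 5*x - 8 = 0 has no rational roots; quadratic formula: x = (-5 ± √89)/4.
  ⇒ x = -sqrt(89)/4 - 5/4 ≈ -3.6085, -5/4 + sqrt(89)/4 ≈ 1.1085

f''(x) = 2*(-4*x^3 - 15*x^2 + 48*x + 20)/(x^6 + 12*x^4 + 48*x^2 + 64)
Second-derivative test at each critical point:
  f''(-3.6085) = -0.0651 < 0 → local maximum
  f''(1.1085) = 0.6901 > 0 → local minimum

Critical points: x = -sqrt(89)/4 - 5/4 ≈ -3.6085 (local maximum); x = -5/4 + sqrt(89)/4 ≈ 1.1085 (local minimum)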